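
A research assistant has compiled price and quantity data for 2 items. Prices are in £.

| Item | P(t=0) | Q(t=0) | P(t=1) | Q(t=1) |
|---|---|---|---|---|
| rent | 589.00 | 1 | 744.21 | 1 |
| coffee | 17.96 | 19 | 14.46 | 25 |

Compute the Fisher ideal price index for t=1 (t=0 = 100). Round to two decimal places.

Laspeyres component (base-period weights):
ΣP(t=1)Q(t=0) = 744.21×1 + 14.46×19 = 744.21 + 274.74 = 1018.95
ΣP(t=0)Q(t=0) = 589.00×1 + 17.96×19 = 589 + 341.24 = 930.24
L = 1018.95 / 930.24 × 100 = 109.5362
Paasche component (current-period weights):
ΣP(t=1)Q(t=1) = 744.21×1 + 14.46×25 = 744.21 + 361.5 = 1105.71
ΣP(t=0)Q(t=1) = 589.00×1 + 17.96×25 = 589 + 449 = 1038
P = 1105.71 / 1038 × 100 = 106.5231
Fisher = √(L × P) = √(109.5362 × 106.5231) = 108.0192

108.02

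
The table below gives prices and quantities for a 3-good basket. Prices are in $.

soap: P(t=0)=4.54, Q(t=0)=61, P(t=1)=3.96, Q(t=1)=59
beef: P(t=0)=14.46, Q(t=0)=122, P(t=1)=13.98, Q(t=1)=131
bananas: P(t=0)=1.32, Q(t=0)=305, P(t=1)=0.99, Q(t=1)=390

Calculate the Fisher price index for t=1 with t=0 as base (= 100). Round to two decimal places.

91.80

Laspeyres component (base-period weights):
ΣP(t=1)Q(t=0) = 3.96×61 + 13.98×122 + 0.99×305 = 241.56 + 1705.56 + 301.95 = 2249.07
ΣP(t=0)Q(t=0) = 4.54×61 + 14.46×122 + 1.32×305 = 276.94 + 1764.12 + 402.6 = 2443.66
L = 2249.07 / 2443.66 × 100 = 92.0369
Paasche component (current-period weights):
ΣP(t=1)Q(t=1) = 3.96×59 + 13.98×131 + 0.99×390 = 233.64 + 1831.38 + 386.1 = 2451.12
ΣP(t=0)Q(t=1) = 4.54×59 + 14.46×131 + 1.32×390 = 267.86 + 1894.26 + 514.8 = 2676.92
P = 2451.12 / 2676.92 × 100 = 91.5649
Fisher = √(L × P) = √(92.0369 × 91.5649) = 91.8006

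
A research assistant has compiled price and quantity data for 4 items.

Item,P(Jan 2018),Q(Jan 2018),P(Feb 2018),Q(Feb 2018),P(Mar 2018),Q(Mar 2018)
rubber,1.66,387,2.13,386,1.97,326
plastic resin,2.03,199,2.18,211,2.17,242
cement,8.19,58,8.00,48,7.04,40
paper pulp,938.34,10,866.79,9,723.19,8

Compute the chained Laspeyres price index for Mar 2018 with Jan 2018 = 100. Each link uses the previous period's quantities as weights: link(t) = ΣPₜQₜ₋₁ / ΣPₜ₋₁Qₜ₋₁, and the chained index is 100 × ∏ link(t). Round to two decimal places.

81.17

Link Jan 2018→Feb 2018:
ΣP(Feb 2018)Q(Jan 2018) = 2.13×387 + 2.18×199 + 8.00×58 + 866.79×10 = 824.31 + 433.82 + 464 + 8667.9 = 10390.03
ΣP(Jan 2018)Q(Jan 2018) = 1.66×387 + 2.03×199 + 8.19×58 + 938.34×10 = 642.42 + 403.97 + 475.02 + 9383.4 = 10904.81
link = 10390.03/10904.81 = 0.952793
Link Feb 2018→Mar 2018:
ΣP(Mar 2018)Q(Feb 2018) = 1.97×386 + 2.17×211 + 7.04×48 + 723.19×9 = 760.42 + 457.87 + 337.92 + 6508.71 = 8064.92
ΣP(Feb 2018)Q(Feb 2018) = 2.13×386 + 2.18×211 + 8.00×48 + 866.79×9 = 822.18 + 459.98 + 384 + 7801.11 = 9467.27
link = 8064.92/9467.27 = 0.851874
Chained index = 100 × 0.952793 × 0.851874 = 81.1660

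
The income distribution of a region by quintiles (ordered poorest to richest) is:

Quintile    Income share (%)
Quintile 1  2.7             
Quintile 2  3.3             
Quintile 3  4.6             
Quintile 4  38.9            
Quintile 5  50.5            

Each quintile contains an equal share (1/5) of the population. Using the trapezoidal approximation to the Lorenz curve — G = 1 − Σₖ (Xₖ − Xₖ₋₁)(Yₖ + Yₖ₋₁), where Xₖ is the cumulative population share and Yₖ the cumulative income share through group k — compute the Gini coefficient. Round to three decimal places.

0.525

Cumulative income shares Yₖ: 0.0270, 0.0600, 0.1060, 0.4950, 1.0000
Σ (Xₖ−Xₖ₋₁)(Yₖ+Yₖ₋₁) = (1/5)(0.0270+0.0000) + (1/5)(0.0600+0.0270) + (1/5)(0.1060+0.0600) + (1/5)(0.4950+0.1060) + (1/5)(1.0000+0.4950)
  = 0.0054 + 0.0174 + 0.0332 + 0.1202 + 0.2990 = 0.4752
G = 1 − 0.4752 = 0.5248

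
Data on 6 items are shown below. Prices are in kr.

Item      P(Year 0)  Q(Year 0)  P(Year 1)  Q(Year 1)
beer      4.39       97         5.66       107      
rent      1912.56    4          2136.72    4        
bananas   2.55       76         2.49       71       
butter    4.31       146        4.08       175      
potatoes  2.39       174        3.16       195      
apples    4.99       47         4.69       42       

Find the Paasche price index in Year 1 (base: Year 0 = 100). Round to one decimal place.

Paasche price index uses current-period quantities as weights.
ΣP(Year 1)·Q(Year 1) = 5.66×107 + 2136.72×4 + 2.49×71 + 4.08×175 + 3.16×195 + 4.69×42 = 605.62 + 8546.88 + 176.79 + 714 + 616.2 + 196.98 = 10856.47
ΣP(Year 0)·Q(Year 1) = 4.39×107 + 1912.56×4 + 2.55×71 + 4.31×175 + 2.39×195 + 4.99×42 = 469.73 + 7650.24 + 181.05 + 754.25 + 466.05 + 209.58 = 9730.9
Index = 10856.47 / 9730.9 × 100 = 111.5670

111.6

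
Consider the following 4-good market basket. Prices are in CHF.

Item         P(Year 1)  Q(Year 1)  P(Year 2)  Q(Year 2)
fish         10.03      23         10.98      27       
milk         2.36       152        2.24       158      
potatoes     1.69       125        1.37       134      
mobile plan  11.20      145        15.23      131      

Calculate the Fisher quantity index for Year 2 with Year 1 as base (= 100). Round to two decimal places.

Laspeyres component (base-period weights):
ΣP(Year 1)Q(Year 2) = 10.03×27 + 2.36×158 + 1.69×134 + 11.20×131 = 270.81 + 372.88 + 226.46 + 1467.2 = 2337.35
ΣP(Year 1)Q(Year 1) = 10.03×23 + 2.36×152 + 1.69×125 + 11.20×145 = 230.69 + 358.72 + 211.25 + 1624 = 2424.66
L = 2337.35 / 2424.66 × 100 = 96.3991
Paasche component (current-period weights):
ΣP(Year 2)Q(Year 2) = 10.98×27 + 2.24×158 + 1.37×134 + 15.23×131 = 296.46 + 353.92 + 183.58 + 1995.13 = 2829.09
ΣP(Year 2)Q(Year 1) = 10.98×23 + 2.24×152 + 1.37×125 + 15.23×145 = 252.54 + 340.48 + 171.25 + 2208.35 = 2972.62
P = 2829.09 / 2972.62 × 100 = 95.1716
Fisher = √(L × P) = √(96.3991 × 95.1716) = 95.7834

95.78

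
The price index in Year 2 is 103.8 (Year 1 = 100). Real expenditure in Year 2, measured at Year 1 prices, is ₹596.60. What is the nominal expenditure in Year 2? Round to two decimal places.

619.27

Nominal = Real × (Index/100) = 596.60 × (103.8/100)
        = 596.60 × 1.038 = 619.2708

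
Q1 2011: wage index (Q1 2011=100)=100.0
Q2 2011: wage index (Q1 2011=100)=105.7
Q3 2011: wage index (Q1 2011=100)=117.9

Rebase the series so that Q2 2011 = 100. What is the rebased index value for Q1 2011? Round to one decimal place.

94.6

Rebased(Q1 2011) = 100.0 / 105.7 × 100 = 94.6074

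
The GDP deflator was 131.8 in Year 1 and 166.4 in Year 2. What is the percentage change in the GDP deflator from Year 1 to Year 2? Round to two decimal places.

Change = (166.4 − 131.8) / 131.8 × 100
       = 34.6 / 131.8 × 100 = 26.2519%

26.25%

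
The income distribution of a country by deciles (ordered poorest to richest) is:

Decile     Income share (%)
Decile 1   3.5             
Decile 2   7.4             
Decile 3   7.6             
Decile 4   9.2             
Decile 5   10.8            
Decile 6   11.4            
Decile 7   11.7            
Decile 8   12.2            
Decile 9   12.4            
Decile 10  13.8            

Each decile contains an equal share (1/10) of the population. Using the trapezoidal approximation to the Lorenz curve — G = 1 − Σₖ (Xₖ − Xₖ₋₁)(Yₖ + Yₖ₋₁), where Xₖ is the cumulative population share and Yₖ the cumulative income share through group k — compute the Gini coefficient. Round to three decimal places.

0.159

Cumulative income shares Yₖ: 0.0350, 0.1090, 0.1850, 0.2770, 0.3850, 0.4990, 0.6160, 0.7380, 0.8620, 1.0000
Σ (Xₖ−Xₖ₋₁)(Yₖ+Yₖ₋₁) = (1/10)(0.0350+0.0000) + (1/10)(0.1090+0.0350) + (1/10)(0.1850+0.1090) + (1/10)(0.2770+0.1850) + (1/10)(0.3850+0.2770) + (1/10)(0.4990+0.3850) + (1/10)(0.6160+0.4990) + (1/10)(0.7380+0.6160) + (1/10)(0.8620+0.7380) + (1/10)(1.0000+0.8620)
  = 0.0035 + 0.0144 + 0.0294 + 0.0462 + 0.0662 + 0.0884 + 0.1115 + 0.1354 + 0.1600 + 0.1862 = 0.8412
G = 1 − 0.8412 = 0.1588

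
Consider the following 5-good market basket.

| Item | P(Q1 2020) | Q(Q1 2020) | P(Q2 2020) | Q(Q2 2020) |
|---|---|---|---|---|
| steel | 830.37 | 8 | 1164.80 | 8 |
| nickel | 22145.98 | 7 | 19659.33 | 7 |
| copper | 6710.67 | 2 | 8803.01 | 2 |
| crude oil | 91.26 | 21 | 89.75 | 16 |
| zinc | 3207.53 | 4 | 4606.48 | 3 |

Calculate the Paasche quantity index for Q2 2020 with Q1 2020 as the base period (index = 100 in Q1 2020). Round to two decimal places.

Paasche quantity index uses current-period prices as weights.
ΣP(Q2 2020)·Q(Q2 2020) = 1164.80×8 + 19659.33×7 + 8803.01×2 + 89.75×16 + 4606.48×3 = 9318.4 + 137615.31 + 17606.02 + 1436 + 13819.44 = 179795.17
ΣP(Q2 2020)·Q(Q1 2020) = 1164.80×8 + 19659.33×7 + 8803.01×2 + 89.75×21 + 4606.48×4 = 9318.4 + 137615.31 + 17606.02 + 1884.75 + 18425.92 = 184850.4
Index = 179795.17 / 184850.4 × 100 = 97.2652

97.27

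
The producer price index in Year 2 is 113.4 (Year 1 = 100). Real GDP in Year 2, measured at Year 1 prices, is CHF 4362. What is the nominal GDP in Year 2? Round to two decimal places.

Nominal = Real × (Index/100) = 4362 × (113.4/100)
        = 4362 × 1.134 = 4946.5080

4946.51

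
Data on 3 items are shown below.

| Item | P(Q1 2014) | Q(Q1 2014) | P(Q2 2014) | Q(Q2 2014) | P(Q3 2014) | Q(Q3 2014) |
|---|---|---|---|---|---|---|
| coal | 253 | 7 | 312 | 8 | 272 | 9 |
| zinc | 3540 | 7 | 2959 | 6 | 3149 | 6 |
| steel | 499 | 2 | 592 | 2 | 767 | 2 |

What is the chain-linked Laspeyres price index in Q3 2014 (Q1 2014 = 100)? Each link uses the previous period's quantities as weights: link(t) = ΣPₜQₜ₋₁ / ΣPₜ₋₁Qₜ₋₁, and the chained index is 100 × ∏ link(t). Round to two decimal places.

Link Q1 2014→Q2 2014:
ΣP(Q2 2014)Q(Q1 2014) = 312×7 + 2959×7 + 592×2 = 2184 + 20713 + 1184 = 24081
ΣP(Q1 2014)Q(Q1 2014) = 253×7 + 3540×7 + 499×2 = 1771 + 24780 + 998 = 27549
link = 24081/27549 = 0.874115
Link Q2 2014→Q3 2014:
ΣP(Q3 2014)Q(Q2 2014) = 272×8 + 3149×6 + 767×2 = 2176 + 18894 + 1534 = 22604
ΣP(Q2 2014)Q(Q2 2014) = 312×8 + 2959×6 + 592×2 = 2496 + 17754 + 1184 = 21434
link = 22604/21434 = 1.054586
Chained index = 100 × 0.874115 × 1.054586 = 92.1830

92.18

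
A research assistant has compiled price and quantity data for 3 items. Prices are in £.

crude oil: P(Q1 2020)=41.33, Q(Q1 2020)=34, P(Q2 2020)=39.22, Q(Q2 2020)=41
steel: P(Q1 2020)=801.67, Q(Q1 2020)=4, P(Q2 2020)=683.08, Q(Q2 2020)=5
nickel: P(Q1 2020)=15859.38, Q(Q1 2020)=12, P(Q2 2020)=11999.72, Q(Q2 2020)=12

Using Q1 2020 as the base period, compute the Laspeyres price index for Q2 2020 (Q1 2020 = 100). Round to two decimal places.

75.96

Laspeyres price index uses base-period quantities as weights.
ΣP(Q2 2020)·Q(Q1 2020) = 39.22×34 + 683.08×4 + 11999.72×12 = 1333.48 + 2732.32 + 143996.64 = 148062.44
ΣP(Q1 2020)·Q(Q1 2020) = 41.33×34 + 801.67×4 + 15859.38×12 = 1405.22 + 3206.68 + 190312.56 = 194924.46
Index = 148062.44 / 194924.46 × 100 = 75.9589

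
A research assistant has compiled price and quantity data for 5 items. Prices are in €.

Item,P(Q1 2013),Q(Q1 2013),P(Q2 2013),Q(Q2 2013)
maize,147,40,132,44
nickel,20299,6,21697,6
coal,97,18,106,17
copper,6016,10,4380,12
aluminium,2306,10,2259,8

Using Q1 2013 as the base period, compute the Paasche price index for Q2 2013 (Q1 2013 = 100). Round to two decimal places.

Paasche price index uses current-period quantities as weights.
ΣP(Q2 2013)·Q(Q2 2013) = 132×44 + 21697×6 + 106×17 + 4380×12 + 2259×8 = 5808 + 130182 + 1802 + 52560 + 18072 = 208424
ΣP(Q1 2013)·Q(Q2 2013) = 147×44 + 20299×6 + 97×17 + 6016×12 + 2306×8 = 6468 + 121794 + 1649 + 72192 + 18448 = 220551
Index = 208424 / 220551 × 100 = 94.5015

94.50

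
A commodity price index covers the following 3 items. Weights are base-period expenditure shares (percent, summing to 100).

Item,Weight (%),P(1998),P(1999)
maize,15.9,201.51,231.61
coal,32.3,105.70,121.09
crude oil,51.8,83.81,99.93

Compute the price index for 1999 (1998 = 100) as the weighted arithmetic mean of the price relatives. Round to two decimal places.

117.04

maize: 15.9 × (231.61/201.51) = 15.9 × 1.149372 = 18.2750
coal: 32.3 × (121.09/105.70) = 32.3 × 1.145601 = 37.0029
crude oil: 51.8 × (99.93/83.81) = 51.8 × 1.192340 = 61.7632
Index = Σ wᵢ·(p₁ᵢ/p₀ᵢ) = 18.2750 + 37.0029 + 61.7632 = 117.0411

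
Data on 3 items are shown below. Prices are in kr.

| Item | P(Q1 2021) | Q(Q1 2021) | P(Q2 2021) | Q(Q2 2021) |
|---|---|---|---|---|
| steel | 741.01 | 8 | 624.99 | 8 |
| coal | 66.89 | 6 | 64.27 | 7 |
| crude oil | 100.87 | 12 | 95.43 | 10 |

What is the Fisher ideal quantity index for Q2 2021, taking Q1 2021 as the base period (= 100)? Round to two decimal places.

98.14

Laspeyres component (base-period weights):
ΣP(Q1 2021)Q(Q2 2021) = 741.01×8 + 66.89×7 + 100.87×10 = 5928.08 + 468.23 + 1008.7 = 7405.01
ΣP(Q1 2021)Q(Q1 2021) = 741.01×8 + 66.89×6 + 100.87×12 = 5928.08 + 401.34 + 1210.44 = 7539.86
L = 7405.01 / 7539.86 × 100 = 98.2115
Paasche component (current-period weights):
ΣP(Q2 2021)Q(Q2 2021) = 624.99×8 + 64.27×7 + 95.43×10 = 4999.92 + 449.89 + 954.3 = 6404.11
ΣP(Q2 2021)Q(Q1 2021) = 624.99×8 + 64.27×6 + 95.43×12 = 4999.92 + 385.62 + 1145.16 = 6530.7
P = 6404.11 / 6530.7 × 100 = 98.0616
Fisher = √(L × P) = √(98.2115 × 98.0616) = 98.1365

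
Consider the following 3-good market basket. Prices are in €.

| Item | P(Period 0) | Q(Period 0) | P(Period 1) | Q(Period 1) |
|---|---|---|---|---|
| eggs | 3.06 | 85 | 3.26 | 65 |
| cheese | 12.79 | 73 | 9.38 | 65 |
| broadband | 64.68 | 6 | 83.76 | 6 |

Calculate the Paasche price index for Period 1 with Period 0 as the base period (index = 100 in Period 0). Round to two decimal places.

93.36

Paasche price index uses current-period quantities as weights.
ΣP(Period 1)·Q(Period 1) = 3.26×65 + 9.38×65 + 83.76×6 = 211.9 + 609.7 + 502.56 = 1324.16
ΣP(Period 0)·Q(Period 1) = 3.06×65 + 12.79×65 + 64.68×6 = 198.9 + 831.35 + 388.08 = 1418.33
Index = 1324.16 / 1418.33 × 100 = 93.3605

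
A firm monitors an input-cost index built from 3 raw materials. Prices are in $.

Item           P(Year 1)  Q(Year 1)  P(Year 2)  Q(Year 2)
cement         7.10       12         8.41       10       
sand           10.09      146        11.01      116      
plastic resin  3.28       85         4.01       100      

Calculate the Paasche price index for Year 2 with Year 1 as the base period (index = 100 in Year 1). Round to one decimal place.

Paasche price index uses current-period quantities as weights.
ΣP(Year 2)·Q(Year 2) = 8.41×10 + 11.01×116 + 4.01×100 = 84.1 + 1277.16 + 401 = 1762.26
ΣP(Year 1)·Q(Year 2) = 7.10×10 + 10.09×116 + 3.28×100 = 71 + 1170.44 + 328 = 1569.44
Index = 1762.26 / 1569.44 × 100 = 112.2859

112.3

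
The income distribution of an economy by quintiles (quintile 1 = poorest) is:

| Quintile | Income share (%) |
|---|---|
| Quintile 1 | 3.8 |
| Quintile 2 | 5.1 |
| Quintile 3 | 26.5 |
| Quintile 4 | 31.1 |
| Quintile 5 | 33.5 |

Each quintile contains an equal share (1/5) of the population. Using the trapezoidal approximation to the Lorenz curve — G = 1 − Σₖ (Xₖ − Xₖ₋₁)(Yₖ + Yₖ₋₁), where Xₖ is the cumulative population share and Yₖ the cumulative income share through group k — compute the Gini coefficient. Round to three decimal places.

Cumulative income shares Yₖ: 0.0380, 0.0890, 0.3540, 0.6650, 1.0000
Σ (Xₖ−Xₖ₋₁)(Yₖ+Yₖ₋₁) = (1/5)(0.0380+0.0000) + (1/5)(0.0890+0.0380) + (1/5)(0.3540+0.0890) + (1/5)(0.6650+0.3540) + (1/5)(1.0000+0.6650)
  = 0.0076 + 0.0254 + 0.0886 + 0.2038 + 0.3330 = 0.6584
G = 1 − 0.6584 = 0.3416

0.342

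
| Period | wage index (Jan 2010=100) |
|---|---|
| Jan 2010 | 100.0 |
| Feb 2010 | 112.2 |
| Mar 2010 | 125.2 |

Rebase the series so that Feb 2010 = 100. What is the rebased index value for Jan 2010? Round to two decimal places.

Rebased(Jan 2010) = 100.0 / 112.2 × 100 = 89.1266

89.13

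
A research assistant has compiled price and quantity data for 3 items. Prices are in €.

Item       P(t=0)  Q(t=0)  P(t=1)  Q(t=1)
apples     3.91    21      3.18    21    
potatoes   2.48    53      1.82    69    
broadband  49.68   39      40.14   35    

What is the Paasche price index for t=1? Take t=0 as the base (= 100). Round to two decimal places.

Paasche price index uses current-period quantities as weights.
ΣP(t=1)·Q(t=1) = 3.18×21 + 1.82×69 + 40.14×35 = 66.78 + 125.58 + 1404.9 = 1597.26
ΣP(t=0)·Q(t=1) = 3.91×21 + 2.48×69 + 49.68×35 = 82.11 + 171.12 + 1738.8 = 1992.03
Index = 1597.26 / 1992.03 × 100 = 80.1825

80.18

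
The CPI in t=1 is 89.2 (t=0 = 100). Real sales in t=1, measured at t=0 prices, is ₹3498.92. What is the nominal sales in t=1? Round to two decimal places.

3121.04

Nominal = Real × (Index/100) = 3498.92 × (89.2/100)
        = 3498.92 × 0.892 = 3121.0366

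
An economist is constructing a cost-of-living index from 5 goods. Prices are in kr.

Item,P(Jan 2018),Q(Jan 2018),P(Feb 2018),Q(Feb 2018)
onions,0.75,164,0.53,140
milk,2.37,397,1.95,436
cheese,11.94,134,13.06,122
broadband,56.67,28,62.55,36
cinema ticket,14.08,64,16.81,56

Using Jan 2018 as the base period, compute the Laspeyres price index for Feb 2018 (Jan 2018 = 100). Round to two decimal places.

105.56

Laspeyres price index uses base-period quantities as weights.
ΣP(Feb 2018)·Q(Jan 2018) = 0.53×164 + 1.95×397 + 13.06×134 + 62.55×28 + 16.81×64 = 86.92 + 774.15 + 1750.04 + 1751.4 + 1075.84 = 5438.35
ΣP(Jan 2018)·Q(Jan 2018) = 0.75×164 + 2.37×397 + 11.94×134 + 56.67×28 + 14.08×64 = 123 + 940.89 + 1599.96 + 1586.76 + 901.12 = 5151.73
Index = 5438.35 / 5151.73 × 100 = 105.5636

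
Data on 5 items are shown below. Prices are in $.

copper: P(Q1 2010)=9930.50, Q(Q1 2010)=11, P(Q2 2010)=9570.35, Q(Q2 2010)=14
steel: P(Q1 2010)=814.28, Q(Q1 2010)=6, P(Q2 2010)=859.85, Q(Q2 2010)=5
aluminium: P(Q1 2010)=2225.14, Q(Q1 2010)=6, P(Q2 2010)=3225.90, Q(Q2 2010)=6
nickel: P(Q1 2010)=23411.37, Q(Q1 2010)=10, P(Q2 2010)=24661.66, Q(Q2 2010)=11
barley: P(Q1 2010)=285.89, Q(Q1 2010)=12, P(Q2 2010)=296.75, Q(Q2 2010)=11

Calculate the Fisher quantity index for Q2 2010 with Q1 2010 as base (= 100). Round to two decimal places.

Laspeyres component (base-period weights):
ΣP(Q1 2010)Q(Q2 2010) = 9930.50×14 + 814.28×5 + 2225.14×6 + 23411.37×11 + 285.89×11 = 139027 + 4071.4 + 13350.84 + 257525.07 + 3144.79 = 417119.1
ΣP(Q1 2010)Q(Q1 2010) = 9930.50×11 + 814.28×6 + 2225.14×6 + 23411.37×10 + 285.89×12 = 109235.5 + 4885.68 + 13350.84 + 234113.7 + 3430.68 = 365016.4
L = 417119.1 / 365016.4 × 100 = 114.2741
Paasche component (current-period weights):
ΣP(Q2 2010)Q(Q2 2010) = 9570.35×14 + 859.85×5 + 3225.90×6 + 24661.66×11 + 296.75×11 = 133984.9 + 4299.25 + 19355.4 + 271278.26 + 3264.25 = 432182.06
ΣP(Q2 2010)Q(Q1 2010) = 9570.35×11 + 859.85×6 + 3225.90×6 + 24661.66×10 + 296.75×12 = 105273.85 + 5159.1 + 19355.4 + 246616.6 + 3561 = 379965.95
P = 432182.06 / 379965.95 × 100 = 113.7423
Fisher = √(L × P) = √(114.2741 × 113.7423) = 114.0079

114.01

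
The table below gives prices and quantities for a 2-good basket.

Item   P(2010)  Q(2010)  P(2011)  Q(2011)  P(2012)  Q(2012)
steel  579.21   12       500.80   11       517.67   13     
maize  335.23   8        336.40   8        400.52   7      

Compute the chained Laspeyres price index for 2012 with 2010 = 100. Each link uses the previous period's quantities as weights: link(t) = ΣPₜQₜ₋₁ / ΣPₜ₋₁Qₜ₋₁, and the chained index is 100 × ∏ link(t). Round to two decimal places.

98.02

Link 2010→2011:
ΣP(2011)Q(2010) = 500.80×12 + 336.40×8 = 6009.6 + 2691.2 = 8700.8
ΣP(2010)Q(2010) = 579.21×12 + 335.23×8 = 6950.52 + 2681.84 = 9632.36
link = 8700.8/9632.36 = 0.903288
Link 2011→2012:
ΣP(2012)Q(2011) = 517.67×11 + 400.52×8 = 5694.37 + 3204.16 = 8898.53
ΣP(2011)Q(2011) = 500.80×11 + 336.40×8 = 5508.8 + 2691.2 = 8200
link = 8898.53/8200 = 1.085187
Chained index = 100 × 0.903288 × 1.085187 = 98.0237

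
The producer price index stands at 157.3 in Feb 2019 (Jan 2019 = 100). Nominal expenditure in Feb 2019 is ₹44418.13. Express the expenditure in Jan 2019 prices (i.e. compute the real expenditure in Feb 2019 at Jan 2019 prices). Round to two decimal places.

28237.84

Real = Nominal ÷ (Index/100) = 44418.13 ÷ (157.3/100)
     = 44418.13 ÷ 1.573 = 28237.8449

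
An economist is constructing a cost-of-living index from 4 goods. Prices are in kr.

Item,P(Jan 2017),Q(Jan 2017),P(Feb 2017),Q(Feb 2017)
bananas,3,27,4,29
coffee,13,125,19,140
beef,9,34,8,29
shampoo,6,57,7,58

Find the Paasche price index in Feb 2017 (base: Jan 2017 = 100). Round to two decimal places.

Paasche price index uses current-period quantities as weights.
ΣP(Feb 2017)·Q(Feb 2017) = 4×29 + 19×140 + 8×29 + 7×58 = 116 + 2660 + 232 + 406 = 3414
ΣP(Jan 2017)·Q(Feb 2017) = 3×29 + 13×140 + 9×29 + 6×58 = 87 + 1820 + 261 + 348 = 2516
Index = 3414 / 2516 × 100 = 135.6916

135.69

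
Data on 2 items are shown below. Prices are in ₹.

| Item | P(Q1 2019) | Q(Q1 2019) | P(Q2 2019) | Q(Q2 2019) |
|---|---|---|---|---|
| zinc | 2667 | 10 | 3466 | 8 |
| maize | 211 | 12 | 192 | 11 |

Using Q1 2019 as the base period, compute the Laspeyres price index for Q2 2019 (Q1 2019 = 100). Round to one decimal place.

126.6

Laspeyres price index uses base-period quantities as weights.
ΣP(Q2 2019)·Q(Q1 2019) = 3466×10 + 192×12 = 34660 + 2304 = 36964
ΣP(Q1 2019)·Q(Q1 2019) = 2667×10 + 211×12 = 26670 + 2532 = 29202
Index = 36964 / 29202 × 100 = 126.5804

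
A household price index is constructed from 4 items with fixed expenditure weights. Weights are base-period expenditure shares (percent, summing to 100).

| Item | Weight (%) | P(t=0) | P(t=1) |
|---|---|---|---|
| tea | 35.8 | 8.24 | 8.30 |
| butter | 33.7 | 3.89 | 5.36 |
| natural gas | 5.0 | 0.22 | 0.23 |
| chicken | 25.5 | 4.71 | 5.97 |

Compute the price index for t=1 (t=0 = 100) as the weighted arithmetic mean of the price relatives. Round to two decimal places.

120.04

tea: 35.8 × (8.30/8.24) = 35.8 × 1.007282 = 36.0607
butter: 33.7 × (5.36/3.89) = 33.7 × 1.377892 = 46.4350
natural gas: 5.0 × (0.23/0.22) = 5.0 × 1.045455 = 5.2273
chicken: 25.5 × (5.97/4.71) = 25.5 × 1.267516 = 32.3217
Index = Σ wᵢ·(p₁ᵢ/p₀ᵢ) = 36.0607 + 46.4350 + 5.2273 + 32.3217 = 120.0446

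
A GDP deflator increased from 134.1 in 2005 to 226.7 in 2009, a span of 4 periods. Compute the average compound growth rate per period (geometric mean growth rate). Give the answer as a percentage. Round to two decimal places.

14.03%

Growth factor = (226.7/134.1)^(1/4) = (1.690529)^(1/4) = 1.140265
Growth rate = 1.140265 − 1 = 0.140265 = 14.0265%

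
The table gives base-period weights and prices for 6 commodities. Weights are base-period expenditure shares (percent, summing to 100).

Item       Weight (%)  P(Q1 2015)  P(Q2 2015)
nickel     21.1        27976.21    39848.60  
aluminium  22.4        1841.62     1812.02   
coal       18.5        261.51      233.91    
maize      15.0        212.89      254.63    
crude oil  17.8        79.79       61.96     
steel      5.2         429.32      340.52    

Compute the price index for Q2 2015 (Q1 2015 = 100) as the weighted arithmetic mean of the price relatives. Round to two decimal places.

104.53

nickel: 21.1 × (39848.60/27976.21) = 21.1 × 1.424374 = 30.0543
aluminium: 22.4 × (1812.02/1841.62) = 22.4 × 0.983927 = 22.0400
coal: 18.5 × (233.91/261.51) = 18.5 × 0.894459 = 16.5475
maize: 15.0 × (254.63/212.89) = 15.0 × 1.196064 = 17.9410
crude oil: 17.8 × (61.96/79.79) = 17.8 × 0.776538 = 13.8224
steel: 5.2 × (340.52/429.32) = 5.2 × 0.793161 = 4.1244
Index = Σ wᵢ·(p₁ᵢ/p₀ᵢ) = 30.0543 + 22.0400 + 16.5475 + 17.9410 + 13.8224 + 4.1244 = 104.5295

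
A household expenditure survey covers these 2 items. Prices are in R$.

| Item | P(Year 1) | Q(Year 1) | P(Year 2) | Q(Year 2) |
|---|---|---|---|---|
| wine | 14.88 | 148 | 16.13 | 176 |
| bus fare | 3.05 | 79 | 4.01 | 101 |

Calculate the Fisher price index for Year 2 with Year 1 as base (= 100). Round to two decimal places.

Laspeyres component (base-period weights):
ΣP(Year 2)Q(Year 1) = 16.13×148 + 4.01×79 = 2387.24 + 316.79 = 2704.03
ΣP(Year 1)Q(Year 1) = 14.88×148 + 3.05×79 = 2202.24 + 240.95 = 2443.19
L = 2704.03 / 2443.19 × 100 = 110.6762
Paasche component (current-period weights):
ΣP(Year 2)Q(Year 2) = 16.13×176 + 4.01×101 = 2838.88 + 405.01 = 3243.89
ΣP(Year 1)Q(Year 2) = 14.88×176 + 3.05×101 = 2618.88 + 308.05 = 2926.93
P = 3243.89 / 2926.93 × 100 = 110.8291
Fisher = √(L × P) = √(110.6762 × 110.8291) = 110.7526

110.75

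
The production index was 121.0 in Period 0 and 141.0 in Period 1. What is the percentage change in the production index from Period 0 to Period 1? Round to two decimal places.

16.53%

Change = (141.0 − 121.0) / 121.0 × 100
       = 20.0 / 121.0 × 100 = 16.5289%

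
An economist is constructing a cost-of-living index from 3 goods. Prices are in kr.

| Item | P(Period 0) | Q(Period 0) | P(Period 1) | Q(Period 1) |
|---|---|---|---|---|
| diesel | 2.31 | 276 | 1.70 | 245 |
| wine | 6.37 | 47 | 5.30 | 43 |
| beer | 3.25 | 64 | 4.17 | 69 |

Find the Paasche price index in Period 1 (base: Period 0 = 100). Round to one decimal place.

Paasche price index uses current-period quantities as weights.
ΣP(Period 1)·Q(Period 1) = 1.70×245 + 5.30×43 + 4.17×69 = 416.5 + 227.9 + 287.73 = 932.13
ΣP(Period 0)·Q(Period 1) = 2.31×245 + 6.37×43 + 3.25×69 = 565.95 + 273.91 + 224.25 = 1064.11
Index = 932.13 / 1064.11 × 100 = 87.5971

87.6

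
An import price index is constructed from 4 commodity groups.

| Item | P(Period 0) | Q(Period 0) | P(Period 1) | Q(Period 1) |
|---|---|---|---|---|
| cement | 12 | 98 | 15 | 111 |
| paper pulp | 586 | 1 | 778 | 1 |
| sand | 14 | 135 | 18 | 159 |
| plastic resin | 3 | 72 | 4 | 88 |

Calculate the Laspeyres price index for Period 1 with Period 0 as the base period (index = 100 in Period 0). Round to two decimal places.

128.39

Laspeyres price index uses base-period quantities as weights.
ΣP(Period 1)·Q(Period 0) = 15×98 + 778×1 + 18×135 + 4×72 = 1470 + 778 + 2430 + 288 = 4966
ΣP(Period 0)·Q(Period 0) = 12×98 + 586×1 + 14×135 + 3×72 = 1176 + 586 + 1890 + 216 = 3868
Index = 4966 / 3868 × 100 = 128.3868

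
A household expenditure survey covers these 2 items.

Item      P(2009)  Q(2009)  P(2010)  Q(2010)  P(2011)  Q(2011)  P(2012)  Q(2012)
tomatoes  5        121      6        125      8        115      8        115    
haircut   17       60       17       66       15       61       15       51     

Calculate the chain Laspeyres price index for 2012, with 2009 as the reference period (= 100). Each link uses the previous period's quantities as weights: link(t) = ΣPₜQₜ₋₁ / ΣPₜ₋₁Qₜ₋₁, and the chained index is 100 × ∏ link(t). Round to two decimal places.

Link 2009→2010:
ΣP(2010)Q(2009) = 6×121 + 17×60 = 726 + 1020 = 1746
ΣP(2009)Q(2009) = 5×121 + 17×60 = 605 + 1020 = 1625
link = 1746/1625 = 1.074462
Link 2010→2011:
ΣP(2011)Q(2010) = 8×125 + 15×66 = 1000 + 990 = 1990
ΣP(2010)Q(2010) = 6×125 + 17×66 = 750 + 1122 = 1872
link = 1990/1872 = 1.063034
Link 2011→2012:
ΣP(2012)Q(2011) = 8×115 + 15×61 = 920 + 915 = 1835
ΣP(2011)Q(2011) = 8×115 + 15×61 = 920 + 915 = 1835
link = 1835/1835 = 1.000000
Chained index = 100 × 1.074462 × 1.063034 × 1.000000 = 114.2189

114.22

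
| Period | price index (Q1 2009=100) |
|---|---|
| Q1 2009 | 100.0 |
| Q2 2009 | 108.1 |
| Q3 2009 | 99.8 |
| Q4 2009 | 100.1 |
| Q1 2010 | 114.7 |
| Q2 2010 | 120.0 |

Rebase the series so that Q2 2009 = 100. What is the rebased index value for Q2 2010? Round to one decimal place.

111.0

Rebased(Q2 2010) = 120.0 / 108.1 × 100 = 111.0083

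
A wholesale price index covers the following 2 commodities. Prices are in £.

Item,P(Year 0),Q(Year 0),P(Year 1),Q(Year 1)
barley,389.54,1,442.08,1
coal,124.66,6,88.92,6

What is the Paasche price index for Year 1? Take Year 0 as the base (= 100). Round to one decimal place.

Paasche price index uses current-period quantities as weights.
ΣP(Year 1)·Q(Year 1) = 442.08×1 + 88.92×6 = 442.08 + 533.52 = 975.6
ΣP(Year 0)·Q(Year 1) = 389.54×1 + 124.66×6 = 389.54 + 747.96 = 1137.5
Index = 975.6 / 1137.5 × 100 = 85.7670

85.8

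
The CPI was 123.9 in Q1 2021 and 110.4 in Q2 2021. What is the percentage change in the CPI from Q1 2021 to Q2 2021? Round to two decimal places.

Change = (110.4 − 123.9) / 123.9 × 100
       = -13.5 / 123.9 × 100 = -10.8959%

-10.90%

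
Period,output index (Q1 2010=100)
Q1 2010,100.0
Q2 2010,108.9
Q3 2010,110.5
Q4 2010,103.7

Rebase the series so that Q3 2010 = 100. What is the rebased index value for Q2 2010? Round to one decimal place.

98.6

Rebased(Q2 2010) = 108.9 / 110.5 × 100 = 98.5520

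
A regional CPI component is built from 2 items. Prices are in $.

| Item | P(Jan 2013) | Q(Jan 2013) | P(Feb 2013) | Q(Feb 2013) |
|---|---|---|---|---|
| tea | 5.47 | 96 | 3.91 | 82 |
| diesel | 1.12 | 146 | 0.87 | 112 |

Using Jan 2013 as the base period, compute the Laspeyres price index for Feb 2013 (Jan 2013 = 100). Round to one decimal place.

73.0

Laspeyres price index uses base-period quantities as weights.
ΣP(Feb 2013)·Q(Jan 2013) = 3.91×96 + 0.87×146 = 375.36 + 127.02 = 502.38
ΣP(Jan 2013)·Q(Jan 2013) = 5.47×96 + 1.12×146 = 525.12 + 163.52 = 688.64
Index = 502.38 / 688.64 × 100 = 72.9525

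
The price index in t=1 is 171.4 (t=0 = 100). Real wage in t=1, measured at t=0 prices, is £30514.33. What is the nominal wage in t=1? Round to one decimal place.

Nominal = Real × (Index/100) = 30514.33 × (171.4/100)
        = 30514.33 × 1.714 = 52301.5616

52301.6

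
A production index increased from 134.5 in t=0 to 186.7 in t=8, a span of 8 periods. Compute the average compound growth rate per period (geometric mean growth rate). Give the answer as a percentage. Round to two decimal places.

4.18%

Growth factor = (186.7/134.5)^(1/8) = (1.388104)^(1/8) = 1.041844
Growth rate = 1.041844 − 1 = 0.041844 = 4.1844%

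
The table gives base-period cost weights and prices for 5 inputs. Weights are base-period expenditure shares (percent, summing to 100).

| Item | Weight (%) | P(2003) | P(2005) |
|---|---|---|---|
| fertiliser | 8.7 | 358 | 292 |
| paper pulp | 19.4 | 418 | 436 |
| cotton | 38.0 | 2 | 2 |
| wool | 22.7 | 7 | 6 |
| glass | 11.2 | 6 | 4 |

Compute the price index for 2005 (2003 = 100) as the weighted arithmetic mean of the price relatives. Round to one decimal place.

fertiliser: 8.7 × (292/358) = 8.7 × 0.815642 = 7.0961
paper pulp: 19.4 × (436/418) = 19.4 × 1.043062 = 20.2354
cotton: 38.0 × (2/2) = 38.0 × 1.000000 = 38.0000
wool: 22.7 × (6/7) = 22.7 × 0.857143 = 19.4571
glass: 11.2 × (4/6) = 11.2 × 0.666667 = 7.4667
Index = Σ wᵢ·(p₁ᵢ/p₀ᵢ) = 7.0961 + 20.2354 + 38.0000 + 19.4571 + 7.4667 = 92.2553

92.3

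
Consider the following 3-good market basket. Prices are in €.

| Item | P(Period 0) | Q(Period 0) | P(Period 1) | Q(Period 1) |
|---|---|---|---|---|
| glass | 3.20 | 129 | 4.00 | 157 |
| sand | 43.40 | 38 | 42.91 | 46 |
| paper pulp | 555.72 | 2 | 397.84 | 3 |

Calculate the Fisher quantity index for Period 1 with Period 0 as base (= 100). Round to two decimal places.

Laspeyres component (base-period weights):
ΣP(Period 0)Q(Period 1) = 3.20×157 + 43.40×46 + 555.72×3 = 502.4 + 1996.4 + 1667.16 = 4165.96
ΣP(Period 0)Q(Period 0) = 3.20×129 + 43.40×38 + 555.72×2 = 412.8 + 1649.2 + 1111.44 = 3173.44
L = 4165.96 / 3173.44 × 100 = 131.2758
Paasche component (current-period weights):
ΣP(Period 1)Q(Period 1) = 4.00×157 + 42.91×46 + 397.84×3 = 628 + 1973.86 + 1193.52 = 3795.38
ΣP(Period 1)Q(Period 0) = 4.00×129 + 42.91×38 + 397.84×2 = 516 + 1630.58 + 795.68 = 2942.26
P = 3795.38 / 2942.26 × 100 = 128.9954
Fisher = √(L × P) = √(131.2758 × 128.9954) = 130.1306

130.13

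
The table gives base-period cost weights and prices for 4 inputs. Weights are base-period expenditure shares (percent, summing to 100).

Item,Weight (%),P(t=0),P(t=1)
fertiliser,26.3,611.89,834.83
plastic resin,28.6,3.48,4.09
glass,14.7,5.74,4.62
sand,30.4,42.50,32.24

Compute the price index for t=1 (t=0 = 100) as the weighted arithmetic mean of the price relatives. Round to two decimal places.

fertiliser: 26.3 × (834.83/611.89) = 26.3 × 1.364347 = 35.8823
plastic resin: 28.6 × (4.09/3.48) = 28.6 × 1.175287 = 33.6132
glass: 14.7 × (4.62/5.74) = 14.7 × 0.804878 = 11.8317
sand: 30.4 × (32.24/42.50) = 30.4 × 0.758588 = 23.0611
Index = Σ wᵢ·(p₁ᵢ/p₀ᵢ) = 35.8823 + 33.6132 + 11.8317 + 23.0611 = 104.3883

104.39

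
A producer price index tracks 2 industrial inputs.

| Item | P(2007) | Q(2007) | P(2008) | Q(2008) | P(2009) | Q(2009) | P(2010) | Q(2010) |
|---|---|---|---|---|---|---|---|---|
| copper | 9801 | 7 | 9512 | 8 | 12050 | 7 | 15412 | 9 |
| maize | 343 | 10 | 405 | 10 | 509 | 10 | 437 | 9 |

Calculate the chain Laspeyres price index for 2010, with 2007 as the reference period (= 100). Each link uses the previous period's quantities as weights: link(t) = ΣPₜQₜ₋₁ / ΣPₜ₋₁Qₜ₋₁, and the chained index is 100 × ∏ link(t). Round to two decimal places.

155.84

Link 2007→2008:
ΣP(2008)Q(2007) = 9512×7 + 405×10 = 66584 + 4050 = 70634
ΣP(2007)Q(2007) = 9801×7 + 343×10 = 68607 + 3430 = 72037
link = 70634/72037 = 0.980524
Link 2008→2009:
ΣP(2009)Q(2008) = 12050×8 + 509×10 = 96400 + 5090 = 101490
ΣP(2008)Q(2008) = 9512×8 + 405×10 = 76096 + 4050 = 80146
link = 101490/80146 = 1.266314
Link 2009→2010:
ΣP(2010)Q(2009) = 15412×7 + 437×10 = 107884 + 4370 = 112254
ΣP(2009)Q(2009) = 12050×7 + 509×10 = 84350 + 5090 = 89440
link = 112254/89440 = 1.255076
Chained index = 100 × 0.980524 × 1.266314 × 1.255076 = 155.8367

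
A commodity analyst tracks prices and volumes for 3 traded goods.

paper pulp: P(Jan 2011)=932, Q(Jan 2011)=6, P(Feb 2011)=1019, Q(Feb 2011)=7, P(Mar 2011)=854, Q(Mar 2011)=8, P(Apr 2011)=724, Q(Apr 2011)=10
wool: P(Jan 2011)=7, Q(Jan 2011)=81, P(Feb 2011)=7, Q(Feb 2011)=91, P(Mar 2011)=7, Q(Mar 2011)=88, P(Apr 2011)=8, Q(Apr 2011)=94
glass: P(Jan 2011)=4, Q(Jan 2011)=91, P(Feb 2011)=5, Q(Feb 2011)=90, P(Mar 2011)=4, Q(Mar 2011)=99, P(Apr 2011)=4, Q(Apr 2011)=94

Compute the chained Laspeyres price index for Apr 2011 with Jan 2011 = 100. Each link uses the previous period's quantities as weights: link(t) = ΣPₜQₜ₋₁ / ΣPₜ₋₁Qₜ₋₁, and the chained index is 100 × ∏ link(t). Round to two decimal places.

81.56

Link Jan 2011→Feb 2011:
ΣP(Feb 2011)Q(Jan 2011) = 1019×6 + 7×81 + 5×91 = 6114 + 567 + 455 = 7136
ΣP(Jan 2011)Q(Jan 2011) = 932×6 + 7×81 + 4×91 = 5592 + 567 + 364 = 6523
link = 7136/6523 = 1.093975
Link Feb 2011→Mar 2011:
ΣP(Mar 2011)Q(Feb 2011) = 854×7 + 7×91 + 4×90 = 5978 + 637 + 360 = 6975
ΣP(Feb 2011)Q(Feb 2011) = 1019×7 + 7×91 + 5×90 = 7133 + 637 + 450 = 8220
link = 6975/8220 = 0.848540
Link Mar 2011→Apr 2011:
ΣP(Apr 2011)Q(Mar 2011) = 724×8 + 8×88 + 4×99 = 5792 + 704 + 396 = 6892
ΣP(Mar 2011)Q(Mar 2011) = 854×8 + 7×88 + 4×99 = 6832 + 616 + 396 = 7844
link = 6892/7844 = 0.878633
Chained index = 100 × 1.093975 × 0.848540 × 0.878633 = 81.5619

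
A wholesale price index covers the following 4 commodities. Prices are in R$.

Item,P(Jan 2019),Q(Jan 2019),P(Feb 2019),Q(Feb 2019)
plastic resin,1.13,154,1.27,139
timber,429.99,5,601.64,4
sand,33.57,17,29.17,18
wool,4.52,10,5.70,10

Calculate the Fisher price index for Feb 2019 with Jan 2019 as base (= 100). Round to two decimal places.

126.53

Laspeyres component (base-period weights):
ΣP(Feb 2019)Q(Jan 2019) = 1.27×154 + 601.64×5 + 29.17×17 + 5.70×10 = 195.58 + 3008.2 + 495.89 + 57 = 3756.67
ΣP(Jan 2019)Q(Jan 2019) = 1.13×154 + 429.99×5 + 33.57×17 + 4.52×10 = 174.02 + 2149.95 + 570.69 + 45.2 = 2939.86
L = 3756.67 / 2939.86 × 100 = 127.7840
Paasche component (current-period weights):
ΣP(Feb 2019)Q(Feb 2019) = 1.27×139 + 601.64×4 + 29.17×18 + 5.70×10 = 176.53 + 2406.56 + 525.06 + 57 = 3165.15
ΣP(Jan 2019)Q(Feb 2019) = 1.13×139 + 429.99×4 + 33.57×18 + 4.52×10 = 157.07 + 1719.96 + 604.26 + 45.2 = 2526.49
P = 3165.15 / 2526.49 × 100 = 125.2785
Fisher = √(L × P) = √(127.7840 × 125.2785) = 126.5251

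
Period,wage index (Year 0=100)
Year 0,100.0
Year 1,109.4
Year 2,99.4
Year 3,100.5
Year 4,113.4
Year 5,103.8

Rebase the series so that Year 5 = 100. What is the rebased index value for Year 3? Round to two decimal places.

96.82

Rebased(Year 3) = 100.5 / 103.8 × 100 = 96.8208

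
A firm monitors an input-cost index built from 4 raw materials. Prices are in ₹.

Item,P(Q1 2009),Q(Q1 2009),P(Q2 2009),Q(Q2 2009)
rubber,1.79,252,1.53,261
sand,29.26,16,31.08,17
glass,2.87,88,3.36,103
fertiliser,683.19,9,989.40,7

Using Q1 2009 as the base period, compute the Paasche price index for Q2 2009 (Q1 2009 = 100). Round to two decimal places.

135.70

Paasche price index uses current-period quantities as weights.
ΣP(Q2 2009)·Q(Q2 2009) = 1.53×261 + 31.08×17 + 3.36×103 + 989.40×7 = 399.33 + 528.36 + 346.08 + 6925.8 = 8199.57
ΣP(Q1 2009)·Q(Q2 2009) = 1.79×261 + 29.26×17 + 2.87×103 + 683.19×7 = 467.19 + 497.42 + 295.61 + 4782.33 = 6042.55
Index = 8199.57 / 6042.55 × 100 = 135.6972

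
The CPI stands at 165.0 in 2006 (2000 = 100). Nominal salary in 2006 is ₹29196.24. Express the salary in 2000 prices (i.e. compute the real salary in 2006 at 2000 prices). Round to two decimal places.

17694.69

Real = Nominal ÷ (Index/100) = 29196.24 ÷ (165.0/100)
     = 29196.24 ÷ 1.650 = 17694.6909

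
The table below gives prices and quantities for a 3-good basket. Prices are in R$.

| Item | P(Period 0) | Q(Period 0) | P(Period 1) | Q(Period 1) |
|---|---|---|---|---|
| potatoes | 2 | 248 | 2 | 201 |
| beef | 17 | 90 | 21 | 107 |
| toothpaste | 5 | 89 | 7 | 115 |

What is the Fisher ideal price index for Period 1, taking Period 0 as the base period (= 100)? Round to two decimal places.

Laspeyres component (base-period weights):
ΣP(Period 1)Q(Period 0) = 2×248 + 21×90 + 7×89 = 496 + 1890 + 623 = 3009
ΣP(Period 0)Q(Period 0) = 2×248 + 17×90 + 5×89 = 496 + 1530 + 445 = 2471
L = 3009 / 2471 × 100 = 121.7726
Paasche component (current-period weights):
ΣP(Period 1)Q(Period 1) = 2×201 + 21×107 + 7×115 = 402 + 2247 + 805 = 3454
ΣP(Period 0)Q(Period 1) = 2×201 + 17×107 + 5×115 = 402 + 1819 + 575 = 2796
P = 3454 / 2796 × 100 = 123.5336
Fisher = √(L × P) = √(121.7726 × 123.5336) = 122.6499

122.65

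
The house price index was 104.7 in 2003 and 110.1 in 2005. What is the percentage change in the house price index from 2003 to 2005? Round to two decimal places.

Change = (110.1 − 104.7) / 104.7 × 100
       = 5.4 / 104.7 × 100 = 5.1576%

5.16%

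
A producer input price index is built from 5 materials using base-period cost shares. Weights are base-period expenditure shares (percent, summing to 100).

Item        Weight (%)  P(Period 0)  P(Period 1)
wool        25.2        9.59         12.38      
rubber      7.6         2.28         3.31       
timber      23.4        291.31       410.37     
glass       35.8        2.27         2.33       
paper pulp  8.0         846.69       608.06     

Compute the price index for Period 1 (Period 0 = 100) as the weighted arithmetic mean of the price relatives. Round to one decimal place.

wool: 25.2 × (12.38/9.59) = 25.2 × 1.290928 = 32.5314
rubber: 7.6 × (3.31/2.28) = 7.6 × 1.451754 = 11.0333
timber: 23.4 × (410.37/291.31) = 23.4 × 1.408706 = 32.9637
glass: 35.8 × (2.33/2.27) = 35.8 × 1.026432 = 36.7463
paper pulp: 8.0 × (608.06/846.69) = 8.0 × 0.718161 = 5.7453
Index = Σ wᵢ·(p₁ᵢ/p₀ᵢ) = 32.5314 + 11.0333 + 32.9637 + 36.7463 + 5.7453 = 119.0200

119.0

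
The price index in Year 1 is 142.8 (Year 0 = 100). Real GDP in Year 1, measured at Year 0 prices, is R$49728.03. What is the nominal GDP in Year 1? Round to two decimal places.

71011.63

Nominal = Real × (Index/100) = 49728.03 × (142.8/100)
        = 49728.03 × 1.428 = 71011.6268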